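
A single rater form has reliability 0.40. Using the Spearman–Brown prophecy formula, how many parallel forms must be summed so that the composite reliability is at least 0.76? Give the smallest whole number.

k ≥ ρ*(1−ρ₁)/(ρ₁(1−ρ*)) = 0.76·0.60 / (0.40·0.24) = 4.750.
Smallest integer k = 5.

5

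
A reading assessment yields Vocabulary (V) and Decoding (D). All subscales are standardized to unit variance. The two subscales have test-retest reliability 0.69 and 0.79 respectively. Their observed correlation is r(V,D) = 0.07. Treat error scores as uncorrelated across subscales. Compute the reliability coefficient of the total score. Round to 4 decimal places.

0.7570

Var(V+D) = 2 + 2·[0.07] = 2 + 0.14 = 2.14.
Under uncorrelated errors the observed covariances equal the true-score covariances, so only the own-variance terms attenuate.
True-score variance = [0.69 + 0.79] + 0.14 = 1.48 + 0.14 = 1.62.
Reliability = 1.62 / 2.14 = 0.7570.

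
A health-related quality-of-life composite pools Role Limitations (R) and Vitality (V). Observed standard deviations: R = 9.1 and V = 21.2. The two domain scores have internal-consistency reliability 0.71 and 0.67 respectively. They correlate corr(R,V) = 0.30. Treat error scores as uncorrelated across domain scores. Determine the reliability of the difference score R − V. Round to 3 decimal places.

Var(R−V) = 9.1² + 21.2² − 2·9.1·21.2·0.30 = 532.25 − 115.752 = 416.498.
Under uncorrelated errors the observed covariances equal the true-score covariances, so only the own-variance terms attenuate.
True-score variance = [9.1²·0.71 + 21.2²·0.67] − 115.752 = 359.92 − 115.752 = 244.168.
Reliability = 244.168 / 416.498 = 0.586.

0.586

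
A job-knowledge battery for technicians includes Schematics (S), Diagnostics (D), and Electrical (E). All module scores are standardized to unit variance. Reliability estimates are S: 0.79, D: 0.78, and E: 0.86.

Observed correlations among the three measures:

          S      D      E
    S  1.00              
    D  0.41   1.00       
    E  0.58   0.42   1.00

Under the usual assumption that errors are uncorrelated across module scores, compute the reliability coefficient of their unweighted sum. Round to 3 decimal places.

Var(S+D+E) = 3 + 2·[0.41 + 0.58 + 0.42] = 3 + 2.82 = 5.82.
Under uncorrelated errors the observed covariances equal the true-score covariances, so only the own-variance terms attenuate.
True-score variance = [0.79 + 0.78 + 0.86] + 2.82 = 2.43 + 2.82 = 5.25.
Reliability = 5.25 / 5.82 = 0.902.

0.902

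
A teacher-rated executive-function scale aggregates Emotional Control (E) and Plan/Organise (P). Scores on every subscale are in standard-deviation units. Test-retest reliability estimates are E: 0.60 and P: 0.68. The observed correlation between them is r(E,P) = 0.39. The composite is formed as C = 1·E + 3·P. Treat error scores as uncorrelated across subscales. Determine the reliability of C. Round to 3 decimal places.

0.734

Var(C) = 1 + 3² + 2·[3·0.39] = 10 + 2.34 = 12.34.
Because errors are independent across components, Cov(Tᵢ,Tⱼ) = Cov(Xᵢ,Xⱼ); the off-diagonal part of the true-score variance is the same as above.
True-score variance = [0.60 + 3²·0.68] + 2.34 = 6.72 + 2.34 = 9.06.
Reliability = 9.06 / 12.34 = 0.734.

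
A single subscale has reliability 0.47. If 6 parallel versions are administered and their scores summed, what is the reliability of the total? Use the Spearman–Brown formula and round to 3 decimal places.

ρ_k = kρ / (1 + (k−1)ρ) = 6·0.47 / (1 + 5·0.47) = 2.820 / 3.350 = 0.842.

0.842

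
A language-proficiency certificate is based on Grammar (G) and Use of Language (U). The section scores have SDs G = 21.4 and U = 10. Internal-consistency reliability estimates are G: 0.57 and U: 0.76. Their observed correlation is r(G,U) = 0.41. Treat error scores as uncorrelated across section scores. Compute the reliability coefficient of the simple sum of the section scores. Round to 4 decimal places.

0.6988

Var(G+U) = 21.4² + 10² + 2·[21.4·10·0.41] = 557.96 + 175.48 = 733.44.
Because errors are independent across components, Cov(Tᵢ,Tⱼ) = Cov(Xᵢ,Xⱼ); the off-diagonal part of the true-score variance is the same as above.
True-score variance = [21.4²·0.57 + 10²·0.76] + 175.48 = 337.037 + 175.48 = 512.517.
Reliability = 512.517 / 733.44 = 0.6988.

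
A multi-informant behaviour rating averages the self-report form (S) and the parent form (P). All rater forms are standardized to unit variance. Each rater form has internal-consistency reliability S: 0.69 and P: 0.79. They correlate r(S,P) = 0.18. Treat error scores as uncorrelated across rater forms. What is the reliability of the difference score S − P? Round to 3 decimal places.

Var(S−P) = 1 + 1 − 2·0.18 = 2 − 0.36 = 1.64.
With uncorrelated errors the cross-covariances are all true-score covariance, so they carry over unchanged; only the diagonal terms shrink to ρᵢσᵢ².
True-score variance = [0.69 + 0.79] − 0.36 = 1.48 − 0.36 = 1.12.
Reliability = 1.12 / 1.64 = 0.683.

0.683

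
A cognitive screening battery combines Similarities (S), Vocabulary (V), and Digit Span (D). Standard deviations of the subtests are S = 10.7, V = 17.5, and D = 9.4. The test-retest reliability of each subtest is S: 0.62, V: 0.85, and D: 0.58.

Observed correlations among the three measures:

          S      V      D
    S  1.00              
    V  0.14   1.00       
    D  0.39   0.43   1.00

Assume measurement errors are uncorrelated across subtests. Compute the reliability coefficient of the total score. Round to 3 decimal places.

Var(S+V+D) = 10.7² + 17.5² + 9.4² + 2·[10.7·17.5·0.14 + 10.7·9.4·0.39 + 17.5·9.4·0.43] = 509.1 + 272.352 = 781.452.
Because errors are independent across components, Cov(Tᵢ,Tⱼ) = Cov(Xᵢ,Xⱼ); the off-diagonal part of the true-score variance is the same as above.
True-score variance = [10.7²·0.62 + 17.5²·0.85 + 9.4²·0.58] + 272.352 = 382.545 + 272.352 = 654.898.
Reliability = 654.898 / 781.452 = 0.838.

0.838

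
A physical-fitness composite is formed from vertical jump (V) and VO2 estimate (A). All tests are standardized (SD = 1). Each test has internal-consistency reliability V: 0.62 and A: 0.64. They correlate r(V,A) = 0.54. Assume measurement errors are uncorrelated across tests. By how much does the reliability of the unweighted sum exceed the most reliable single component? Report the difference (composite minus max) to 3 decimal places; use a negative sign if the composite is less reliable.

Var(sum) = 2 + 1.08 = 3.08; true-score variance = 1.26 + 1.08 = 2.34; composite reliability = 0.7597.
Max component reliability = 0.6400.
Difference = 0.7597 − 0.6400 = 0.120.

0.120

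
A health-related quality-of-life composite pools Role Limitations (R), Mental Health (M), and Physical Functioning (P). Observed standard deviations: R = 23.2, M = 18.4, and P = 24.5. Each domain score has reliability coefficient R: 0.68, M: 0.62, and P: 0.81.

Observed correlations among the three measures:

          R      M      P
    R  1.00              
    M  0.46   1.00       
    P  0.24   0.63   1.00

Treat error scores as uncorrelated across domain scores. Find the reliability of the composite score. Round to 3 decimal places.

Var(R+M+P) = 23.2² + 18.4² + 24.5² + 2·[23.2·18.4·0.46 + 23.2·24.5·0.24 + 18.4·24.5·0.63] = 1477.05 + 1233.57 = 2710.62.
Under uncorrelated errors the observed covariances equal the true-score covariances, so only the own-variance terms attenuate.
True-score variance = [23.2²·0.68 + 18.4²·0.62 + 24.5²·0.81] + 1233.57 = 1062.11 + 1233.57 = 2295.68.
Reliability = 2295.68 / 2710.62 = 0.847.

0.847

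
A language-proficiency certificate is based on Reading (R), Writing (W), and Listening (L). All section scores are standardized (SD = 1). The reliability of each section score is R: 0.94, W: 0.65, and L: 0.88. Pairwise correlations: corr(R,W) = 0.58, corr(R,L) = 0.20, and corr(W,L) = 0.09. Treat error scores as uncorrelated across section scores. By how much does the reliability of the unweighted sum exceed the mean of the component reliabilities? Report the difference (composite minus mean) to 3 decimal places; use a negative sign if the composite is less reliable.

Var(sum) = 3 + 1.74 = 4.74; true-score variance = 2.47 + 1.74 = 4.21; composite reliability = 0.8882.
Mean component reliability = 0.8233.
Difference = 0.8882 − 0.8233 = 0.065.

0.065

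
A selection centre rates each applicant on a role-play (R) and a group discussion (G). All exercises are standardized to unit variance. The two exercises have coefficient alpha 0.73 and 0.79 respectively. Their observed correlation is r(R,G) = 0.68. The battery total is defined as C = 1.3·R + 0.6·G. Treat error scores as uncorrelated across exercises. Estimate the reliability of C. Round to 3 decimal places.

Var(C) = 1.3² + 0.6² + 2·[0.78·0.68] = 2.05 + 1.0608 = 3.1108.
With uncorrelated errors the cross-covariances are all true-score covariance, so they carry over unchanged; only the diagonal terms shrink to ρᵢσᵢ².
True-score variance = [1.3²·0.73 + 0.6²·0.79] + 1.0608 = 1.5181 + 1.0608 = 2.5789.
Reliability = 2.5789 / 3.1108 = 0.829.

0.829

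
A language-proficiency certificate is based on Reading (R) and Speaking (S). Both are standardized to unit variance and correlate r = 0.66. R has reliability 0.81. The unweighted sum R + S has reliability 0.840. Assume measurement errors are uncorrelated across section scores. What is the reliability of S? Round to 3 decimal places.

Var(R+S) = 2 + 2·0.66 = 3.320.
True-score variance = ρ_R + ρ_S + 2·0.66, so 0.840 = (0.81 + ρ_S + 1.32) / 3.320.
ρ_S = 0.840·3.320 − 0.81 − 1.32 = 0.659.

0.659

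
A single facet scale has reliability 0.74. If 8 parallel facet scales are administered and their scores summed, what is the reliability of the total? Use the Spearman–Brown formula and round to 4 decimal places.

ρ_k = kρ / (1 + (k−1)ρ) = 8·0.74 / (1 + 7·0.74) = 5.920 / 6.180 = 0.9579.

0.9579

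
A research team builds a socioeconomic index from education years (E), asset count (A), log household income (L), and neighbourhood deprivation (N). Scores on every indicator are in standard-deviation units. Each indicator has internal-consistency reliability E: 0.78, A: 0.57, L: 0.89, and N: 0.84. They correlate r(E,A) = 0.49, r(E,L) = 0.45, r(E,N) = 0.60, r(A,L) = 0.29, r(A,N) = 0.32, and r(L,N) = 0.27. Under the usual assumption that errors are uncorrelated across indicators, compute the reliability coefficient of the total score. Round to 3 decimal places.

0.896

Var(E+A+L+N) = 4 + 2·[0.49 + 0.45 + 0.60 + 0.29 + 0.32 + 0.27] = 4 + 4.84 = 8.84.
Under uncorrelated errors the observed covariances equal the true-score covariances, so only the own-variance terms attenuate.
True-score variance = [0.78 + 0.57 + 0.89 + 0.84] + 4.84 = 3.08 + 4.84 = 7.92.
Reliability = 7.92 / 8.84 = 0.896.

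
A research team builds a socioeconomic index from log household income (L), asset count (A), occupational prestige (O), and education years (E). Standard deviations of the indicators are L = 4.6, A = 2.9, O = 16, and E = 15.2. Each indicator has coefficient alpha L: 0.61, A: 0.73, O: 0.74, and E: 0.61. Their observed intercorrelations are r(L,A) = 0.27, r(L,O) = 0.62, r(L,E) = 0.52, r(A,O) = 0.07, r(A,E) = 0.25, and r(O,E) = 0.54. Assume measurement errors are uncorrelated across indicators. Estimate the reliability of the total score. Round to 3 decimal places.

Var(L+A+O+E) = 4.6² + 2.9² + 16² + 15.2² + 2·[4.6·2.9·0.27 + 4.6·16·0.62 + 4.6·15.2·0.52 + 2.9·16·0.07 + 2.9·15.2·0.25 + 16·15.2·0.54] = 516.61 + 462.376 = 978.986.
Because errors are independent across components, Cov(Tᵢ,Tⱼ) = Cov(Xᵢ,Xⱼ); the off-diagonal part of the true-score variance is the same as above.
True-score variance = [4.6²·0.61 + 2.9²·0.73 + 16²·0.74 + 15.2²·0.61] + 462.376 = 349.421 + 462.376 = 811.798.
Reliability = 811.798 / 978.986 = 0.829.

0.829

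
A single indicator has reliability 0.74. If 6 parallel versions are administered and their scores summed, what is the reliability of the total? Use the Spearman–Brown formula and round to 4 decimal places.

0.9447

ρ_k = kρ / (1 + (k−1)ρ) = 6·0.74 / (1 + 5·0.74) = 4.440 / 4.700 = 0.9447.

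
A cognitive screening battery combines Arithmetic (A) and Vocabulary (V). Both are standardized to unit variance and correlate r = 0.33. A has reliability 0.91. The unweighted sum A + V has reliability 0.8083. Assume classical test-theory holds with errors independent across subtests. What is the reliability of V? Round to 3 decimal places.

Var(A+V) = 2 + 2·0.33 = 2.660.
True-score variance = ρ_A + ρ_V + 2·0.33, so 0.8083 = (0.91 + ρ_V + 0.66) / 2.660.
ρ_V = 0.8083·2.660 − 0.91 − 0.66 = 0.580.

0.580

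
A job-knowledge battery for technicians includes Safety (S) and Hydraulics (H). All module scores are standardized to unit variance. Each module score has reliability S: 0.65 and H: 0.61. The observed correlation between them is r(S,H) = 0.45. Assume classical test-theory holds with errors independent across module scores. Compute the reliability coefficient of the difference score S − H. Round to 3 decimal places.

Var(S−H) = 1 + 1 − 2·0.45 = 2 − 0.9 = 1.1.
With uncorrelated errors the cross-covariances are all true-score covariance, so they carry over unchanged; only the diagonal terms shrink to ρᵢσᵢ².
True-score variance = [0.65 + 0.61] − 0.9 = 1.26 − 0.9 = 0.36.
Reliability = 0.36 / 1.1 = 0.327.

0.327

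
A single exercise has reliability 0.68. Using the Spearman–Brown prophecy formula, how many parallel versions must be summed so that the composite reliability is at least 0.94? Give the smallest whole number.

k ≥ ρ*(1−ρ₁)/(ρ₁(1−ρ*)) = 0.94·0.32 / (0.68·0.06) = 7.373.
Smallest integer k = 8.

8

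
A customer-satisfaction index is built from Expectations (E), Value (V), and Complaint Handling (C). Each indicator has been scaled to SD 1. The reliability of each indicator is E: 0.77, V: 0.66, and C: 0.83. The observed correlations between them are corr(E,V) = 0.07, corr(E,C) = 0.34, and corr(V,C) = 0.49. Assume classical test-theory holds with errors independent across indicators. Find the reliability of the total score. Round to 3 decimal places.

Var(E+V+C) = 3 + 2·[0.07 + 0.34 + 0.49] = 3 + 1.8 = 4.8.
Because errors are independent across components, Cov(Tᵢ,Tⱼ) = Cov(Xᵢ,Xⱼ); the off-diagonal part of the true-score variance is the same as above.
True-score variance = [0.77 + 0.66 + 0.83] + 1.8 = 2.26 + 1.8 = 4.06.
Reliability = 4.06 / 4.8 = 0.846.

0.846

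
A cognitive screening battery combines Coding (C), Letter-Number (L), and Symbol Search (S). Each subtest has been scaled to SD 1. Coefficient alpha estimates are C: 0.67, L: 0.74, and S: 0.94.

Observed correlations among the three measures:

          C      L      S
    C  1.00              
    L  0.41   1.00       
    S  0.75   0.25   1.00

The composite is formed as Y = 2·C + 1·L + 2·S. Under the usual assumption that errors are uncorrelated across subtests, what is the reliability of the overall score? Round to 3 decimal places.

Var(Y) = 2² + 1 + 2² + 2·[2·0.41 + 4·0.75 + 2·0.25] = 9 + 8.64 = 17.64.
With uncorrelated errors the cross-covariances are all true-score covariance, so they carry over unchanged; only the diagonal terms shrink to ρᵢσᵢ².
True-score variance = [2²·0.67 + 0.74 + 2²·0.94] + 8.64 = 7.18 + 8.64 = 15.82.
Reliability = 15.82 / 17.64 = 0.897.

0.897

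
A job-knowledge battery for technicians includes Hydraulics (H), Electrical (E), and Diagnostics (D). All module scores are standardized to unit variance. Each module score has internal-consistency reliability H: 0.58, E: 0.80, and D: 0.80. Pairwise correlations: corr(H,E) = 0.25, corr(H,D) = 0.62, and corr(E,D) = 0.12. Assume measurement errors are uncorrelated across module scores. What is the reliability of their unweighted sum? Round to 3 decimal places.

Var(H+E+D) = 3 + 2·[0.25 + 0.62 + 0.12] = 3 + 1.98 = 4.98.
Under uncorrelated errors the observed covariances equal the true-score covariances, so only the own-variance terms attenuate.
True-score variance = [0.58 + 0.80 + 0.80] + 1.98 = 2.18 + 1.98 = 4.16.
Reliability = 4.16 / 4.98 = 0.835.

0.835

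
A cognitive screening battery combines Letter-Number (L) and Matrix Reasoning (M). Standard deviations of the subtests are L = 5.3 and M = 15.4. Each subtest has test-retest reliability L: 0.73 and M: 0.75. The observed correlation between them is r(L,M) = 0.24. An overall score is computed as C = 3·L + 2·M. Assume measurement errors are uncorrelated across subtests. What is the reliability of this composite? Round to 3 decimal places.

Var(C) = 3²·5.3² + 2²·15.4² + 2·[6·5.3·15.4·0.24] = 1201.45 + 235.066 = 1436.52.
Under uncorrelated errors the observed covariances equal the true-score covariances, so only the own-variance terms attenuate.
True-score variance = [3²·5.3²·0.73 + 2²·15.4²·0.75] + 235.066 = 896.031 + 235.066 = 1131.1.
Reliability = 1131.1 / 1436.52 = 0.787.

0.787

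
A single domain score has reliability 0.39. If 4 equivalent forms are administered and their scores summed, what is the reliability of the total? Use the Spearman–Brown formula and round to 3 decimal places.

0.719

ρ_k = kρ / (1 + (k−1)ρ) = 4·0.39 / (1 + 3·0.39) = 1.560 / 2.170 = 0.719.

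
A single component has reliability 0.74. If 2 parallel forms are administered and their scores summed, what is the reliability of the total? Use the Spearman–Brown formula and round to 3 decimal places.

ρ_k = kρ / (1 + (k−1)ρ) = 2·0.74 / (1 + 1·0.74) = 1.480 / 1.740 = 0.851.

0.851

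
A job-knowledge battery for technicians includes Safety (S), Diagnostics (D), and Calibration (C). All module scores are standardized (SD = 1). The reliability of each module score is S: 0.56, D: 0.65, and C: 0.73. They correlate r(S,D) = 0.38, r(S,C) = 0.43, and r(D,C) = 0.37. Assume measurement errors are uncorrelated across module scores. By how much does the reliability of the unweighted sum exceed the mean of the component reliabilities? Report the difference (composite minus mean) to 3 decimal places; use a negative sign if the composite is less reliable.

0.156

Var(sum) = 3 + 2.36 = 5.36; true-score variance = 1.94 + 2.36 = 4.3; composite reliability = 0.8022.
Mean component reliability = 0.6467.
Difference = 0.8022 − 0.6467 = 0.156.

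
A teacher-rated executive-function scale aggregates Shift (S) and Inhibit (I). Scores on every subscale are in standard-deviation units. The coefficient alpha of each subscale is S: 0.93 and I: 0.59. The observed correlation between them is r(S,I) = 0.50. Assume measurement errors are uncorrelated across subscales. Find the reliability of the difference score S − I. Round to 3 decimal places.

0.520

Var(S−I) = 1 + 1 − 2·0.50 = 2 − 1 = 1.
With uncorrelated errors the cross-covariances are all true-score covariance, so they carry over unchanged; only the diagonal terms shrink to ρᵢσᵢ².
True-score variance = [0.93 + 0.59] − 1 = 1.52 − 1 = 0.52.
Reliability = 0.52 / 1 = 0.520.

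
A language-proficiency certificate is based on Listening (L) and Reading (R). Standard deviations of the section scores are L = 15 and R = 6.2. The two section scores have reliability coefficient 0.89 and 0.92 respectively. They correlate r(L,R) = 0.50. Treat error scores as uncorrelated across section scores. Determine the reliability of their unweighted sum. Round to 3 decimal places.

Var(L+R) = 15² + 6.2² + 2·[15·6.2·0.50] = 263.44 + 93 = 356.44.
Because errors are independent across components, Cov(Tᵢ,Tⱼ) = Cov(Xᵢ,Xⱼ); the off-diagonal part of the true-score variance is the same as above.
True-score variance = [15²·0.89 + 6.2²·0.92] + 93 = 235.615 + 93 = 328.615.
Reliability = 328.615 / 356.44 = 0.922.

0.922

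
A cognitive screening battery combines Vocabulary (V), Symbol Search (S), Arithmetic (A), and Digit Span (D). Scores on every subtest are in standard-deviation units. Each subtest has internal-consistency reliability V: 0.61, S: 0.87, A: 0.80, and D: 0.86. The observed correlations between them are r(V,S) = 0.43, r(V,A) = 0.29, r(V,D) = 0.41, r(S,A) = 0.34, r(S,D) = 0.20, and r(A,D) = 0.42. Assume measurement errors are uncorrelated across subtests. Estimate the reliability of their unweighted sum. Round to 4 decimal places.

0.8949

Var(V+S+A+D) = 4 + 2·[0.43 + 0.29 + 0.41 + 0.34 + 0.20 + 0.42] = 4 + 4.18 = 8.18.
Under uncorrelated errors the observed covariances equal the true-score covariances, so only the own-variance terms attenuate.
True-score variance = [0.61 + 0.87 + 0.80 + 0.86] + 4.18 = 3.14 + 4.18 = 7.32.
Reliability = 7.32 / 8.18 = 0.8949.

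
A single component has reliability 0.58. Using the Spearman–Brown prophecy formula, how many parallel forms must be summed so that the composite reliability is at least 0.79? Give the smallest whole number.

k ≥ ρ*(1−ρ₁)/(ρ₁(1−ρ*)) = 0.79·0.42 / (0.58·0.21) = 2.724.
Smallest integer k = 3.

3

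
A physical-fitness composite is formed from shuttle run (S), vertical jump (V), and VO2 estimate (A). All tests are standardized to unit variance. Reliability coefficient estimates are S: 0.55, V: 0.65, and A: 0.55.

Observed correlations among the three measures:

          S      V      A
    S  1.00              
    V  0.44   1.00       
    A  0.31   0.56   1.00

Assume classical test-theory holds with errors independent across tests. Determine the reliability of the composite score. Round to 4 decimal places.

Var(S+V+A) = 3 + 2·[0.44 + 0.31 + 0.56] = 3 + 2.62 = 5.62.
Under uncorrelated errors the observed covariances equal the true-score covariances, so only the own-variance terms attenuate.
True-score variance = [0.55 + 0.65 + 0.55] + 2.62 = 1.75 + 2.62 = 4.37.
Reliability = 4.37 / 5.62 = 0.7776.

0.7776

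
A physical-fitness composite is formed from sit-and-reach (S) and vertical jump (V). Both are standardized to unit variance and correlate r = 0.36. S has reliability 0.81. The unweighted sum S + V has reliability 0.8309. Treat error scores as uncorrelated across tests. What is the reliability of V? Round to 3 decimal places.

0.730

Var(S+V) = 2 + 2·0.36 = 2.720.
True-score variance = ρ_S + ρ_V + 2·0.36, so 0.8309 = (0.81 + ρ_V + 0.72) / 2.720.
ρ_V = 0.8309·2.720 − 0.81 − 0.72 = 0.730.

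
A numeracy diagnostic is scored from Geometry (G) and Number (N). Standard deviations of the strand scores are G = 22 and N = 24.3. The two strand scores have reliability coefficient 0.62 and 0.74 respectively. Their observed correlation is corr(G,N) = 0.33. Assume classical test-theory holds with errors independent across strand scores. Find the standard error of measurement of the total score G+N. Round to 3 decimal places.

18.370

Var(total) = 1074.49 + 352.836 = 1427.33.
True-score variance = 737.043 + 352.836 = 1089.88, so reliability = 0.7636.
Error variance = 1427.33 − 1089.88 = 337.447; SEM = √337.447 = 18.370.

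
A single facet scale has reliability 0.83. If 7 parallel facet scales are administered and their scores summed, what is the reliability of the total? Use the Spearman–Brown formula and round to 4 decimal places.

0.9716

ρ_k = kρ / (1 + (k−1)ρ) = 7·0.83 / (1 + 6·0.83) = 5.810 / 5.980 = 0.9716.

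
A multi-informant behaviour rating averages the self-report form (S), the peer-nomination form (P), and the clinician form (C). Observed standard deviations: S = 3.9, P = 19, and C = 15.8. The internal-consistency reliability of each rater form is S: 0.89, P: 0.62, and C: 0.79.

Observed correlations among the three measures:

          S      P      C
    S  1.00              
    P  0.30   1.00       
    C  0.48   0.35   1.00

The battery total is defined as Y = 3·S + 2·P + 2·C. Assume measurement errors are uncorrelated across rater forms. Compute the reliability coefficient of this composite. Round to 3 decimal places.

Var(Y) = 3²·3.9² + 2²·19² + 2²·15.8² + 2·[6·3.9·19·0.30 + 6·3.9·15.8·0.48 + 4·19·15.8·0.35] = 2579.45 + 1462.25 = 4041.7.
Because errors are independent across components, Cov(Tᵢ,Tⱼ) = Cov(Xᵢ,Xⱼ); the off-diagonal part of the true-score variance is the same as above.
True-score variance = [3²·3.9²·0.89 + 2²·19²·0.62 + 2²·15.8²·0.79] + 1462.25 = 1805.97 + 1462.25 = 3268.23.
Reliability = 3268.23 / 4041.7 = 0.809.

0.809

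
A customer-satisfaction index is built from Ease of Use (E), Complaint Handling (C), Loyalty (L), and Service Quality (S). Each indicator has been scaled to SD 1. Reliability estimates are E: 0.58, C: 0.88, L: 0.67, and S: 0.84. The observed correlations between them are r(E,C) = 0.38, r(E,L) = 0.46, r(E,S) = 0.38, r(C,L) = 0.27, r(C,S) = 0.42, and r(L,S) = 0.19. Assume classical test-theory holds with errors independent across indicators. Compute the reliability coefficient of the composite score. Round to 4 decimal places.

0.8744

Var(E+C+L+S) = 4 + 2·[0.38 + 0.46 + 0.38 + 0.27 + 0.42 + 0.19] = 4 + 4.2 = 8.2.
Because errors are independent across components, Cov(Tᵢ,Tⱼ) = Cov(Xᵢ,Xⱼ); the off-diagonal part of the true-score variance is the same as above.
True-score variance = [0.58 + 0.88 + 0.67 + 0.84] + 4.2 = 2.97 + 4.2 = 7.17.
Reliability = 7.17 / 8.2 = 0.8744.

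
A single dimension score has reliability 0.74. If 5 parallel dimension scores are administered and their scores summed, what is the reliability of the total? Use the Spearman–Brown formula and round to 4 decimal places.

0.9343

ρ_k = kρ / (1 + (k−1)ρ) = 5·0.74 / (1 + 4·0.74) = 3.700 / 3.960 = 0.9343.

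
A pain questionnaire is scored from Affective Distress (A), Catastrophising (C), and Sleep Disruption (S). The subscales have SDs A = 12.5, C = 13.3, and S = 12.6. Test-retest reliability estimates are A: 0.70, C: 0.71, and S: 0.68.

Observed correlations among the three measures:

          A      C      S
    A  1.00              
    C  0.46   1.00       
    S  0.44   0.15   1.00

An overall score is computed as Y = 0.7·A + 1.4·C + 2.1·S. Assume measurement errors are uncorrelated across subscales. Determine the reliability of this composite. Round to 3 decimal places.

Var(Y) = 0.7²·12.5² + 1.4²·13.3² + 2.1²·12.6² + 2·[0.98·12.5·13.3·0.46 + 1.47·12.5·12.6·0.44 + 2.94·13.3·12.6·0.15] = 1123.4 + 501.439 = 1624.84.
With uncorrelated errors the cross-covariances are all true-score covariance, so they carry over unchanged; only the diagonal terms shrink to ρᵢσᵢ².
True-score variance = [0.7²·12.5²·0.70 + 1.4²·13.3²·0.71 + 2.1²·12.6²·0.68] + 501.439 = 775.843 + 501.439 = 1277.28.
Reliability = 1277.28 / 1624.84 = 0.786.

0.786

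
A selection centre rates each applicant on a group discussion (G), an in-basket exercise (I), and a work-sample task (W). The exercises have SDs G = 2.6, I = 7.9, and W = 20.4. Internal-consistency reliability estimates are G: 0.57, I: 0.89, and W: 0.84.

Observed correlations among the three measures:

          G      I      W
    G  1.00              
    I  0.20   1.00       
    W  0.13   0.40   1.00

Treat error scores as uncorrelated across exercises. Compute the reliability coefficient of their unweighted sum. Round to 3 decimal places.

Var(G+I+W) = 2.6² + 7.9² + 20.4² + 2·[2.6·7.9·0.20 + 2.6·20.4·0.13 + 7.9·20.4·0.40] = 485.33 + 150.934 = 636.264.
Under uncorrelated errors the observed covariances equal the true-score covariances, so only the own-variance terms attenuate.
True-score variance = [2.6²·0.57 + 7.9²·0.89 + 20.4²·0.84] + 150.934 = 408.972 + 150.934 = 559.907.
Reliability = 559.907 / 636.264 = 0.880.

0.880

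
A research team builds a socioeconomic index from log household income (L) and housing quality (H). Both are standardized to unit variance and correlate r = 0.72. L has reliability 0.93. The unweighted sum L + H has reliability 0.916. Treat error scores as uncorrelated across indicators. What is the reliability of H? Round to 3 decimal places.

0.781

Var(L+H) = 2 + 2·0.72 = 3.440.
True-score variance = ρ_L + ρ_H + 2·0.72, so 0.916 = (0.93 + ρ_H + 1.44) / 3.440.
ρ_H = 0.916·3.440 − 0.93 − 1.44 = 0.781.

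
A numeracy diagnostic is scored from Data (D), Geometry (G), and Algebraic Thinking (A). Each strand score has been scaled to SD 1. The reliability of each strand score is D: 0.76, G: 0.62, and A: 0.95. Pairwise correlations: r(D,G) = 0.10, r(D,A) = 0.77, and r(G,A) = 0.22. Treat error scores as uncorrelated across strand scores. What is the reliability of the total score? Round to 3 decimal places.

Var(D+G+A) = 3 + 2·[0.10 + 0.77 + 0.22] = 3 + 2.18 = 5.18.
With uncorrelated errors the cross-covariances are all true-score covariance, so they carry over unchanged; only the diagonal terms shrink to ρᵢσᵢ².
True-score variance = [0.76 + 0.62 + 0.95] + 2.18 = 2.33 + 2.18 = 4.51.
Reliability = 4.51 / 5.18 = 0.871.

0.871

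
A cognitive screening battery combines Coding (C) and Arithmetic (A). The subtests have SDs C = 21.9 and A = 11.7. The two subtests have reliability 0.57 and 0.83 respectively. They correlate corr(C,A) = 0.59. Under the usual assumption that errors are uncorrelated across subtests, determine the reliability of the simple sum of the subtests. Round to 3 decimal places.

0.750

Var(C+A) = 21.9² + 11.7² + 2·[21.9·11.7·0.59] = 616.5 + 302.351 = 918.851.
Because errors are independent across components, Cov(Tᵢ,Tⱼ) = Cov(Xᵢ,Xⱼ); the off-diagonal part of the true-score variance is the same as above.
True-score variance = [21.9²·0.57 + 11.7²·0.83] + 302.351 = 386.996 + 302.351 = 689.348.
Reliability = 689.348 / 918.851 = 0.750.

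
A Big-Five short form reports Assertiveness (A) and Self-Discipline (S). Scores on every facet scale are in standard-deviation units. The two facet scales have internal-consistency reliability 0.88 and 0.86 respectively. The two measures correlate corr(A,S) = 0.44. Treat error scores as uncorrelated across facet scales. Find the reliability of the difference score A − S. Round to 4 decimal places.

0.7679

Var(A−S) = 1 + 1 − 2·0.44 = 2 − 0.88 = 1.12.
With uncorrelated errors the cross-covariances are all true-score covariance, so they carry over unchanged; only the diagonal terms shrink to ρᵢσᵢ².
True-score variance = [0.88 + 0.86] − 0.88 = 1.74 − 0.88 = 0.86.
Reliability = 0.86 / 1.12 = 0.7679.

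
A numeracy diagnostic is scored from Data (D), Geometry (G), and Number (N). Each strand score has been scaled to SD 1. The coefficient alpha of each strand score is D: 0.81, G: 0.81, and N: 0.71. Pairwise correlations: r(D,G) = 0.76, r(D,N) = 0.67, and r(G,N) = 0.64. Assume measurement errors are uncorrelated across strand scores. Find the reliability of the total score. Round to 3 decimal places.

0.906

Var(D+G+N) = 3 + 2·[0.76 + 0.67 + 0.64] = 3 + 4.14 = 7.14.
Because errors are independent across components, Cov(Tᵢ,Tⱼ) = Cov(Xᵢ,Xⱼ); the off-diagonal part of the true-score variance is the same as above.
True-score variance = [0.81 + 0.81 + 0.71] + 4.14 = 2.33 + 4.14 = 6.47.
Reliability = 6.47 / 7.14 = 0.906.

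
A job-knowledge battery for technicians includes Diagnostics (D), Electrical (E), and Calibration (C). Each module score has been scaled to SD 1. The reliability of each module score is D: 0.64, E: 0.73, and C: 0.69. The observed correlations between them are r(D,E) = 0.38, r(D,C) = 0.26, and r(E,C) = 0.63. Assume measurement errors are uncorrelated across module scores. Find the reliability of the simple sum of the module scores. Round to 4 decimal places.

Var(D+E+C) = 3 + 2·[0.38 + 0.26 + 0.63] = 3 + 2.54 = 5.54.
Because errors are independent across components, Cov(Tᵢ,Tⱼ) = Cov(Xᵢ,Xⱼ); the off-diagonal part of the true-score variance is the same as above.
True-score variance = [0.64 + 0.73 + 0.69] + 2.54 = 2.06 + 2.54 = 4.6.
Reliability = 4.6 / 5.54 = 0.8303.

0.8303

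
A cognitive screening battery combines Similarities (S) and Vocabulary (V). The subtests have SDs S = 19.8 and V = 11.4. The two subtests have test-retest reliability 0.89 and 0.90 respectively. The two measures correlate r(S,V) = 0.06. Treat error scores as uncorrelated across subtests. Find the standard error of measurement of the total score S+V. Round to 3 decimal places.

7.491

Var(total) = 522 + 27.0864 = 549.086.
True-score variance = 465.88 + 27.0864 = 492.966, so reliability = 0.8978.
Error variance = 549.086 − 492.966 = 56.1204; SEM = √56.1204 = 7.491.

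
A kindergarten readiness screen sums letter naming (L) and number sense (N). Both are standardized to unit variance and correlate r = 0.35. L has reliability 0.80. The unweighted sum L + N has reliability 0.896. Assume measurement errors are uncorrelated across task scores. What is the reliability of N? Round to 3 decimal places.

Var(L+N) = 2 + 2·0.35 = 2.700.
True-score variance = ρ_L + ρ_N + 2·0.35, so 0.896 = (0.80 + ρ_N + 0.70) / 2.700.
ρ_N = 0.896·2.700 − 0.80 − 0.70 = 0.919.

0.919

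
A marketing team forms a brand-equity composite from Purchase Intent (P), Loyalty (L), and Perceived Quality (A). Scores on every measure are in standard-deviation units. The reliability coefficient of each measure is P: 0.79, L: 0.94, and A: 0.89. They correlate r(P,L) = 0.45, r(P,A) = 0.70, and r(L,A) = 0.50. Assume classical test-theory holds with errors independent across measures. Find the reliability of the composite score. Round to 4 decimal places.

Var(P+L+A) = 3 + 2·[0.45 + 0.70 + 0.50] = 3 + 3.3 = 6.3.
Because errors are independent across components, Cov(Tᵢ,Tⱼ) = Cov(Xᵢ,Xⱼ); the off-diagonal part of the true-score variance is the same as above.
True-score variance = [0.79 + 0.94 + 0.89] + 3.3 = 2.62 + 3.3 = 5.92.
Reliability = 5.92 / 6.3 = 0.9397.

0.9397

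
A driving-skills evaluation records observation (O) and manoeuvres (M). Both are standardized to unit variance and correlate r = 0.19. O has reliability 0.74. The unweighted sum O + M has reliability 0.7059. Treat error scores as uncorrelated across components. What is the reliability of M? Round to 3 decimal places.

0.560

Var(O+M) = 2 + 2·0.19 = 2.380.
True-score variance = ρ_O + ρ_M + 2·0.19, so 0.7059 = (0.74 + ρ_M + 0.38) / 2.380.
ρ_M = 0.7059·2.380 − 0.74 − 0.38 = 0.560.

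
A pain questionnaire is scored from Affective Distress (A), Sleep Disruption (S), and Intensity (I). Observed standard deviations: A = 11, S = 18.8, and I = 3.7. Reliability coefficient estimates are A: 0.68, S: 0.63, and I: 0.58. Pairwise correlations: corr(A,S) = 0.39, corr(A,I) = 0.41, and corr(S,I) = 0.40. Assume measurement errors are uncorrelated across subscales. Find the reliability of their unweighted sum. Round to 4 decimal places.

Var(A+S+I) = 11² + 18.8² + 3.7² + 2·[11·18.8·0.39 + 11·3.7·0.41 + 18.8·3.7·0.40] = 488.13 + 250.326 = 738.456.
Because errors are independent across components, Cov(Tᵢ,Tⱼ) = Cov(Xᵢ,Xⱼ); the off-diagonal part of the true-score variance is the same as above.
True-score variance = [11²·0.68 + 18.8²·0.63 + 3.7²·0.58] + 250.326 = 312.887 + 250.326 = 563.213.
Reliability = 563.213 / 738.456 = 0.7627.

0.7627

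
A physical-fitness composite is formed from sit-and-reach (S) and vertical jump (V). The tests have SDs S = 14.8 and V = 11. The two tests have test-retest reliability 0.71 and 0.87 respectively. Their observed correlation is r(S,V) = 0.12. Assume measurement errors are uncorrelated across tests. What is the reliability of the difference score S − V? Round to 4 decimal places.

Var(S−V) = 14.8² + 11² − 2·14.8·11·0.12 = 340.04 − 39.072 = 300.968.
Under uncorrelated errors the observed covariances equal the true-score covariances, so only the own-variance terms attenuate.
True-score variance = [14.8²·0.71 + 11²·0.87] − 39.072 = 260.788 − 39.072 = 221.716.
Reliability = 221.716 / 300.968 = 0.7367.

0.7367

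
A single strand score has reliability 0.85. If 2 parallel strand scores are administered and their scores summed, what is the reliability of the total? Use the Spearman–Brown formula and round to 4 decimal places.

0.9189

ρ_k = kρ / (1 + (k−1)ρ) = 2·0.85 / (1 + 1·0.85) = 1.700 / 1.850 = 0.9189.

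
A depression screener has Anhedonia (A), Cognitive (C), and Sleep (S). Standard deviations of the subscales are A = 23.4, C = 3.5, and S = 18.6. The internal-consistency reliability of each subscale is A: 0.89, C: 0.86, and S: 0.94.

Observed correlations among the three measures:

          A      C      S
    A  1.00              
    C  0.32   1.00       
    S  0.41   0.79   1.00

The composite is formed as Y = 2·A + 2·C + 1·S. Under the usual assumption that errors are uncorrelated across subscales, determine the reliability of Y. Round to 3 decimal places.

Var(Y) = 2²·23.4² + 2²·3.5² + 18.6² + 2·[4·23.4·3.5·0.32 + 2·23.4·18.6·0.41 + 2·3.5·18.6·0.79] = 2585.2 + 1129.17 = 3714.37.
Under uncorrelated errors the observed covariances equal the true-score covariances, so only the own-variance terms attenuate.
True-score variance = [2²·23.4²·0.89 + 2²·3.5²·0.86 + 18.6²·0.94] + 1129.17 = 2316.66 + 1129.17 = 3445.83.
Reliability = 3445.83 / 3714.37 = 0.928.

0.928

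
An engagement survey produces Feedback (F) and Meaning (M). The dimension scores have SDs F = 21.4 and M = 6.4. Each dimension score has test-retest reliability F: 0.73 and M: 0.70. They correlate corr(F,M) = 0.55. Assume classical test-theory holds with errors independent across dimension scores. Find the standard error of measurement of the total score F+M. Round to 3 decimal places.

11.659

Var(total) = 498.92 + 150.656 = 649.576.
True-score variance = 362.983 + 150.656 = 513.639, so reliability = 0.7907.
Error variance = 649.576 − 513.639 = 135.937; SEM = √135.937 = 11.659.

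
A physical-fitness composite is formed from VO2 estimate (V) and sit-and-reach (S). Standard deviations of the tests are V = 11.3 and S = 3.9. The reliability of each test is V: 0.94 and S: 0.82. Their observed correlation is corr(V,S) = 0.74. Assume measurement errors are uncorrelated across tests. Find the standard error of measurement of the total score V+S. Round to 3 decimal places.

3.225

Var(total) = 142.9 + 65.2236 = 208.124.
True-score variance = 132.501 + 65.2236 = 197.724, so reliability = 0.9500.
Error variance = 208.124 − 197.724 = 10.3992; SEM = √10.3992 = 3.225.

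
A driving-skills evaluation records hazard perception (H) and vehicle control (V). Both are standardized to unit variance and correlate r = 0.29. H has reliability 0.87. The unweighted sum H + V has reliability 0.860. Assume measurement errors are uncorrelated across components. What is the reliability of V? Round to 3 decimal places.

Var(H+V) = 2 + 2·0.29 = 2.580.
True-score variance = ρ_H + ρ_V + 2·0.29, so 0.860 = (0.87 + ρ_V + 0.58) / 2.580.
ρ_V = 0.860·2.580 − 0.87 − 0.58 = 0.769.

0.769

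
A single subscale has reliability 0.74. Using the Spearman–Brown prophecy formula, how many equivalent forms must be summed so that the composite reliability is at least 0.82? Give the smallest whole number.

k ≥ ρ*(1−ρ₁)/(ρ₁(1−ρ*)) = 0.82·0.26 / (0.74·0.18) = 1.601.
Smallest integer k = 2.

2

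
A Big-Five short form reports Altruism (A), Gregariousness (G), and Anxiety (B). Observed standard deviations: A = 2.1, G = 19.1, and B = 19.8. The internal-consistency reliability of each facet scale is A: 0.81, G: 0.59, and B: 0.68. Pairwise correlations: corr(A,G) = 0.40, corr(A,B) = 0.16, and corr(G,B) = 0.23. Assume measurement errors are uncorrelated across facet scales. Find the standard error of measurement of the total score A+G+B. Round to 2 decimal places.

Var(total) = 761.26 + 219.356 = 980.616.
True-score variance = 485.397 + 219.356 = 704.754, so reliability = 0.7187.
Error variance = 980.616 − 704.754 = 275.863; SEM = √275.863 = 16.61.

16.61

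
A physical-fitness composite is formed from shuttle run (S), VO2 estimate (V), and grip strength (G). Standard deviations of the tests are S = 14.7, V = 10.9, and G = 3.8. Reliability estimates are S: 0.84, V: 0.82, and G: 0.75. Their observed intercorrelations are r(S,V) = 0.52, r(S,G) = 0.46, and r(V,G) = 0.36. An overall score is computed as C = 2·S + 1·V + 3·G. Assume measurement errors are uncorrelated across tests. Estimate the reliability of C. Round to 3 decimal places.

Var(C) = 2²·14.7² + 10.9² + 3²·3.8² + 2·[2·14.7·10.9·0.52 + 6·14.7·3.8·0.46 + 3·10.9·3.8·0.36] = 1113.13 + 731.093 = 1844.22.
With uncorrelated errors the cross-covariances are all true-score covariance, so they carry over unchanged; only the diagonal terms shrink to ρᵢσᵢ².
True-score variance = [2²·14.7²·0.84 + 10.9²·0.82 + 3²·3.8²·0.75] + 731.093 = 920.957 + 731.093 = 1652.05.
Reliability = 1652.05 / 1844.22 = 0.896.

0.896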